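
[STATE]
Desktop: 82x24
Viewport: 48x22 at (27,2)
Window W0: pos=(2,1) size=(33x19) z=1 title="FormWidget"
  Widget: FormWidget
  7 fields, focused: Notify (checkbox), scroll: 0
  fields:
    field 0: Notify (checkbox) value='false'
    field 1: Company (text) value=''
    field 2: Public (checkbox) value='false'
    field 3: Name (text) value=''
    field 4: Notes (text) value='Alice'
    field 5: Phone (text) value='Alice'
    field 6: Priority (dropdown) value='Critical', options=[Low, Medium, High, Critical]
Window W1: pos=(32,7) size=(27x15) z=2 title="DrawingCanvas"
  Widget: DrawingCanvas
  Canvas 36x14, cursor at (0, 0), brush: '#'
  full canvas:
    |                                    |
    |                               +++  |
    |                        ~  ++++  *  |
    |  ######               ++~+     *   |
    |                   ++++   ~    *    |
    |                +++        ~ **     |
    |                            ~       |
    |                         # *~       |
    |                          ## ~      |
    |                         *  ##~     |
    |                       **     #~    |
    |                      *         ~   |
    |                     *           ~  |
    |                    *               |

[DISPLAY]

       ┃                                        
───────┨                                        
       ┃                                        
      ]┃                                        
       ┃                                        
     ┏━━━━━━━━━━━━━━━━━━━━━━━━━┓                
     ┃ DrawingCanvas           ┃                
     ┠─────────────────────────┨                
     ┃+                        ┃                
     ┃                         ┃                
     ┃                        ~┃                
     ┃  ######               ++┃                
     ┃                   ++++  ┃                
     ┃                +++      ┃                
     ┃                         ┃                
     ┃                         ┃                
     ┃                         ┃                
━━━━━┃                         ┃                
     ┃                       **┃                
     ┗━━━━━━━━━━━━━━━━━━━━━━━━━┛                
                                                
                                                


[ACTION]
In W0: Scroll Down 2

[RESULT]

       ┃                                        
───────┨                                        
       ┃                                        
      ]┃                                        
      ]┃                                        
     ┏━━━━━━━━━━━━━━━━━━━━━━━━━┓                
     ┃ DrawingCanvas           ┃                
     ┠─────────────────────────┨                
     ┃+                        ┃                
     ┃                         ┃                
     ┃                        ~┃                
     ┃  ######               ++┃                
     ┃                   ++++  ┃                
     ┃                +++      ┃                
     ┃                         ┃                
     ┃                         ┃                
     ┃                         ┃                
━━━━━┃                         ┃                
     ┃                       **┃                
     ┗━━━━━━━━━━━━━━━━━━━━━━━━━┛                
                                                
                                                


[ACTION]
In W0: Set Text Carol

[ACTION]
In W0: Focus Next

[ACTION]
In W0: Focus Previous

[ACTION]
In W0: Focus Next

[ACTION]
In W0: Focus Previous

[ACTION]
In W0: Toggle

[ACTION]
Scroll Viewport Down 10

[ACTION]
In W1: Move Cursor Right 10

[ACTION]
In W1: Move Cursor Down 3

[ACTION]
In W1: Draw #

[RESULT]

       ┃                                        
───────┨                                        
       ┃                                        
      ]┃                                        
      ]┃                                        
     ┏━━━━━━━━━━━━━━━━━━━━━━━━━┓                
     ┃ DrawingCanvas           ┃                
     ┠─────────────────────────┨                
     ┃                         ┃                
     ┃                         ┃                
     ┃                        ~┃                
     ┃  ######  #            ++┃                
     ┃                   ++++  ┃                
     ┃                +++      ┃                
     ┃                         ┃                
     ┃                         ┃                
     ┃                         ┃                
━━━━━┃                         ┃                
     ┃                       **┃                
     ┗━━━━━━━━━━━━━━━━━━━━━━━━━┛                
                                                
                                                


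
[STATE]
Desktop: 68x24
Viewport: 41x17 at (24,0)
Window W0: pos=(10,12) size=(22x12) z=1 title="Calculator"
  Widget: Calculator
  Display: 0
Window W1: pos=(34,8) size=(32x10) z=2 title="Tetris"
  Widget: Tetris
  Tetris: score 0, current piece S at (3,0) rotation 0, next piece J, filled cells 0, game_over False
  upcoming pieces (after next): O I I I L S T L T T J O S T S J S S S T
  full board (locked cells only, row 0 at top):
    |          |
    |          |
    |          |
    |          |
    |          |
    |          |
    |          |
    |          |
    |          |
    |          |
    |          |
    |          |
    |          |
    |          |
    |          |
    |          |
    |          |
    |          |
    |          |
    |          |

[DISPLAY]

                                         
                                         
                                         
                                         
                                         
                                         
                                         
                                         
          ┏━━━━━━━━━━━━━━━━━━━━━━━━━━━━━━
          ┃ Tetris                       
          ┠──────────────────────────────
          ┃          │Next:              
━━━━━━━┓  ┃          │█                  
       ┃  ┃          │███                
───────┨  ┃          │                   
      0┃  ┃          │                   
───┐   ┃  ┃          │                   


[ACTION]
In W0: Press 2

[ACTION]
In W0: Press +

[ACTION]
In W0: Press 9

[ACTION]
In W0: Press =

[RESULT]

                                         
                                         
                                         
                                         
                                         
                                         
                                         
                                         
          ┏━━━━━━━━━━━━━━━━━━━━━━━━━━━━━━
          ┃ Tetris                       
          ┠──────────────────────────────
          ┃          │Next:              
━━━━━━━┓  ┃          │█                  
       ┃  ┃          │███                
───────┨  ┃          │                   
     11┃  ┃          │                   
───┐   ┃  ┃          │                   


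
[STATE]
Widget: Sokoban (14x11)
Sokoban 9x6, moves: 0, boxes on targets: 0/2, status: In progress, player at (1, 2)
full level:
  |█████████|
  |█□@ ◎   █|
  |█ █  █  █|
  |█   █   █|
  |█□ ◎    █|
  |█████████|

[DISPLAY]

█████████     
█□@ ◎   █     
█ █  █  █     
█   █   █     
█□ ◎    █     
█████████     
Moves: 0  0/2 
              
              
              
              


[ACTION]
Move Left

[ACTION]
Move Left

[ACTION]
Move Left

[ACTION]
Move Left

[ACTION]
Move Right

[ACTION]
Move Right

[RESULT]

█████████     
█□  +   █     
█ █  █  █     
█   █   █     
█□ ◎    █     
█████████     
Moves: 2  0/2 
              
              
              
              


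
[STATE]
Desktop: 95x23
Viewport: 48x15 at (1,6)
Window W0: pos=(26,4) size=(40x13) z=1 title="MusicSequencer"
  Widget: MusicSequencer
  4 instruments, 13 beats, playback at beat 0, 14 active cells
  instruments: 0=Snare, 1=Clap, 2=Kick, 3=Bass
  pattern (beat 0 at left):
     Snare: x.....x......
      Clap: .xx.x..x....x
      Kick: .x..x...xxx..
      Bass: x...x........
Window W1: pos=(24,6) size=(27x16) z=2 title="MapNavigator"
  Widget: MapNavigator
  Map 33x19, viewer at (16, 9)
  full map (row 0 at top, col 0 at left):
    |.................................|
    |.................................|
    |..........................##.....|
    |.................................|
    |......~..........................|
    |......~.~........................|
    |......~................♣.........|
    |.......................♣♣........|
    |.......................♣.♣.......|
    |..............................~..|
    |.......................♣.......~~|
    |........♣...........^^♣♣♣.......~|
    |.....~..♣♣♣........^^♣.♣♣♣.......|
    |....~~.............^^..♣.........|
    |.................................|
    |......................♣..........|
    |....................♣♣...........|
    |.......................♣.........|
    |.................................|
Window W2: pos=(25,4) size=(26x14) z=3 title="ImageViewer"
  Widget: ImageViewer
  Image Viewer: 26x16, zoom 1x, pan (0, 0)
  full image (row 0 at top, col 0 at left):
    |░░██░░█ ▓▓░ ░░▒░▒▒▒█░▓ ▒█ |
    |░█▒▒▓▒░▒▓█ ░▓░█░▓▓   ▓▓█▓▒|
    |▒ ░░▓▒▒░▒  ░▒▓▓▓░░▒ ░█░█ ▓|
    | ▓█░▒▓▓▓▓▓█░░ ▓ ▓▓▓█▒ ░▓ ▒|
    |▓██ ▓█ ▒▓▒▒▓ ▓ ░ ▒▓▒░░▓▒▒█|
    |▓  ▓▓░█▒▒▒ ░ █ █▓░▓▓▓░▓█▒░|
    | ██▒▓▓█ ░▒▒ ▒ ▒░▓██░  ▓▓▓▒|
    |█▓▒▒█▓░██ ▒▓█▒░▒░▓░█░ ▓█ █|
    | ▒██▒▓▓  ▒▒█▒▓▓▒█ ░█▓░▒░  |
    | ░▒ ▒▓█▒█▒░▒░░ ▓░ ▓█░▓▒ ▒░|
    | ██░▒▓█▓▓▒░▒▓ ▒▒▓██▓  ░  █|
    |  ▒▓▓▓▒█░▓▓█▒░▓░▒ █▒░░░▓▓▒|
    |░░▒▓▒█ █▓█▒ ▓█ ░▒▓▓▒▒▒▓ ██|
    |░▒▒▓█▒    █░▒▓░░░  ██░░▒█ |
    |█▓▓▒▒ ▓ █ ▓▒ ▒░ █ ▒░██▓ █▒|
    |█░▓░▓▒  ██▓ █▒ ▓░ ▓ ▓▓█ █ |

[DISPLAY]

                       ┏┠───────────────────────
                       ┃┃░░██░░█ ▓▓░ ░░▒░▒▒▒█░▓ 
                       ┠┃░█▒▒▓▒░▒▓█ ░▓░█░▓▓   ▓▓
                       ┃┃▒ ░░▓▒▒░▒  ░▒▓▓▓░░▒ ░█░
                       ┃┃ ▓█░▒▓▓▓▓▓█░░ ▓ ▓▓▓█▒ ░
                       ┃┃▓██ ▓█ ▒▓▒▒▓ ▓ ░ ▒▓▒░░▓
                       ┃┃▓  ▓▓░█▒▒▒ ░ █ █▓░▓▓▓░▓
                       ┃┃ ██▒▓▓█ ░▒▒ ▒ ▒░▓██░  ▓
                       ┃┃█▓▒▒█▓░██ ▒▓█▒░▒░▓░█░ ▓
                       ┃┃ ▒██▒▓▓  ▒▒█▒▓▓▒█ ░█▓░▒
                       ┃┃ ░▒ ▒▓█▒█▒░▒░░ ▓░ ▓█░▓▒
                       ┃┗━━━━━━━━━━━━━━━━━━━━━━━
                       ┃.~..♣♣♣........^^♣.♣♣♣..
                       ┃~~.............^^..♣....
                       ┃........................


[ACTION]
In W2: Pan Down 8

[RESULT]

                       ┏┠───────────────────────
                       ┃┃ ▒██▒▓▓  ▒▒█▒▓▓▒█ ░█▓░▒
                       ┠┃ ░▒ ▒▓█▒█▒░▒░░ ▓░ ▓█░▓▒
                       ┃┃ ██░▒▓█▓▓▒░▒▓ ▒▒▓██▓  ░
                       ┃┃  ▒▓▓▓▒█░▓▓█▒░▓░▒ █▒░░░
                       ┃┃░░▒▓▒█ █▓█▒ ▓█ ░▒▓▓▒▒▒▓
                       ┃┃░▒▒▓█▒    █░▒▓░░░  ██░░
                       ┃┃█▓▓▒▒ ▓ █ ▓▒ ▒░ █ ▒░██▓
                       ┃┃█░▓░▓▒  ██▓ █▒ ▓░ ▓ ▓▓█
                       ┃┃                       
                       ┃┃                       
                       ┃┗━━━━━━━━━━━━━━━━━━━━━━━
                       ┃.~..♣♣♣........^^♣.♣♣♣..
                       ┃~~.............^^..♣....
                       ┃........................


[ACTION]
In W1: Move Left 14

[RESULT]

                       ┏┠───────────────────────
                       ┃┃ ▒██▒▓▓  ▒▒█▒▓▓▒█ ░█▓░▒
                       ┠┃ ░▒ ▒▓█▒█▒░▒░░ ▓░ ▓█░▓▒
                       ┃┃ ██░▒▓█▓▓▒░▒▓ ▒▒▓██▓  ░
                       ┃┃  ▒▓▓▓▒█░▓▓█▒░▓░▒ █▒░░░
                       ┃┃░░▒▓▒█ █▓█▒ ▓█ ░▒▓▓▒▒▒▓
                       ┃┃░▒▒▓█▒    █░▒▓░░░  ██░░
                       ┃┃█▓▓▒▒ ▓ █ ▓▒ ▒░ █ ▒░██▓
                       ┃┃█░▓░▓▒  ██▓ █▒ ▓░ ▓ ▓▓█
                       ┃┃                       
                       ┃┃                       
                       ┃┗━━━━━━━━━━━━━━━━━━━━━━━
                       ┃          .....~..♣♣♣...
                       ┃          ....~~........
                       ┃          ..............


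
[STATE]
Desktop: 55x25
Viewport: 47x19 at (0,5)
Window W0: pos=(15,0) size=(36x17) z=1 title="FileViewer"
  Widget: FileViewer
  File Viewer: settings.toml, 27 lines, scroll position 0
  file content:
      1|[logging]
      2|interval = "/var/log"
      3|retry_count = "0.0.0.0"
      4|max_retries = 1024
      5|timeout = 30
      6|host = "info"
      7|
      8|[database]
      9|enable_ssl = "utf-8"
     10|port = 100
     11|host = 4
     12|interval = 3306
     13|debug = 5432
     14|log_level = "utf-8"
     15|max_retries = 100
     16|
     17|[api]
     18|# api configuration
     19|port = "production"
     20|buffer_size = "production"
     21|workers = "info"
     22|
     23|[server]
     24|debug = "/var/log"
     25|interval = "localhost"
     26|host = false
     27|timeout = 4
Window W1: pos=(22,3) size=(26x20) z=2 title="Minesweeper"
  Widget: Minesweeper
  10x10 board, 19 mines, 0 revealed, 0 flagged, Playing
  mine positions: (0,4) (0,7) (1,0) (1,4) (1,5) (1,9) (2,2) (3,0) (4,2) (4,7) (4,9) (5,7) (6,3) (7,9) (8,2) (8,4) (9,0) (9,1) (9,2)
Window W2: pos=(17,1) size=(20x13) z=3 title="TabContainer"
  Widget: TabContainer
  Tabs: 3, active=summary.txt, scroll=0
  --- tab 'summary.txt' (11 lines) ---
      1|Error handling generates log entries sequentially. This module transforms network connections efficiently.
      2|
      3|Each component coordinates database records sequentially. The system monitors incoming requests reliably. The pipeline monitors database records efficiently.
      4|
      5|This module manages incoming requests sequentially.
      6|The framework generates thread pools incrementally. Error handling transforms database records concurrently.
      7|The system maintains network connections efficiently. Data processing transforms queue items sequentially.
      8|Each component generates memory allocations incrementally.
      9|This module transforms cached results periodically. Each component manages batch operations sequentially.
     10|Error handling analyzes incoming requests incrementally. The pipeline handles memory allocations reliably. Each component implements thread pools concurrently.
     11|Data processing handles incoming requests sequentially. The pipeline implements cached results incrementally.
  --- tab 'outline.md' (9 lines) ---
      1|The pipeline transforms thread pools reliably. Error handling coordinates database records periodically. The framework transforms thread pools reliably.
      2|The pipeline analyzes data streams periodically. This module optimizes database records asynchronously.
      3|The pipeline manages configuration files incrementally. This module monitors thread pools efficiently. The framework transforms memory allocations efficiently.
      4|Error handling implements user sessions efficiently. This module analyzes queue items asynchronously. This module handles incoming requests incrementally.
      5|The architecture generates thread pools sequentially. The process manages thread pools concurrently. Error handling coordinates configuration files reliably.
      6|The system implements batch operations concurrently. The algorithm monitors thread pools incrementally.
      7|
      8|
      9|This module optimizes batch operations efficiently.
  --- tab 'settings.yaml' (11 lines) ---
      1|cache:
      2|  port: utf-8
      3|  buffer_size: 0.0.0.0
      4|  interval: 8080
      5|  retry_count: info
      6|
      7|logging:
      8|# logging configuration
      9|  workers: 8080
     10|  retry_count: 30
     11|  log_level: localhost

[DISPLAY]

               ┃r┃──────────────────┃──────────
               ┃m┃Error handling gen┃          
               ┃t┃                  ┃          
               ┃h┃Each component coo┃          
               ┃ ┃                  ┃          
               ┃[┃This module manage┃          
               ┃e┃The framework gene┃          
               ┃p┃The system maintai┃          
               ┃h┗━━━━━━━━━━━━━━━━━━┛          
               ┃interv┃■■■■■■■■■■              
               ┃debug ┃■■■■■■■■■■              
               ┗━━━━━━┃                        
                      ┃                        
                      ┃                        
                      ┃                        
                      ┃                        
                      ┃                        
                      ┗━━━━━━━━━━━━━━━━━━━━━━━━
                                               


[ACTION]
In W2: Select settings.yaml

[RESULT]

               ┃r┃──────────────────┃──────────
               ┃m┃cache:            ┃          
               ┃t┃  port: utf-8     ┃          
               ┃h┃  buffer_size: 0.0┃          
               ┃ ┃  interval: 8080  ┃          
               ┃[┃  retry_count: inf┃          
               ┃e┃                  ┃          
               ┃p┃logging:          ┃          
               ┃h┗━━━━━━━━━━━━━━━━━━┛          
               ┃interv┃■■■■■■■■■■              
               ┃debug ┃■■■■■■■■■■              
               ┗━━━━━━┃                        
                      ┃                        
                      ┃                        
                      ┃                        
                      ┃                        
                      ┃                        
                      ┗━━━━━━━━━━━━━━━━━━━━━━━━
                                               


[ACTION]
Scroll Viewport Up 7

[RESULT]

               ┏━━━━━━━━━━━━━━━━━━━━━━━━━━━━━━━
               ┃ ┏━━━━━━━━━━━━━━━━━━┓          
               ┠─┃ TabContainer     ┃──────────
               ┃[┠──────────────────┨━━━━━━━━━━
               ┃i┃ summary.txt │ out┃          
               ┃r┃──────────────────┃──────────
               ┃m┃cache:            ┃          
               ┃t┃  port: utf-8     ┃          
               ┃h┃  buffer_size: 0.0┃          
               ┃ ┃  interval: 8080  ┃          
               ┃[┃  retry_count: inf┃          
               ┃e┃                  ┃          
               ┃p┃logging:          ┃          
               ┃h┗━━━━━━━━━━━━━━━━━━┛          
               ┃interv┃■■■■■■■■■■              
               ┃debug ┃■■■■■■■■■■              
               ┗━━━━━━┃                        
                      ┃                        
                      ┃                        


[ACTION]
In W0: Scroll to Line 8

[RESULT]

               ┏━━━━━━━━━━━━━━━━━━━━━━━━━━━━━━━
               ┃ ┏━━━━━━━━━━━━━━━━━━┓          
               ┠─┃ TabContainer     ┃──────────
               ┃[┠──────────────────┨━━━━━━━━━━
               ┃e┃ summary.txt │ out┃          
               ┃p┃──────────────────┃──────────
               ┃h┃cache:            ┃          
               ┃i┃  port: utf-8     ┃          
               ┃d┃  buffer_size: 0.0┃          
               ┃l┃  interval: 8080  ┃          
               ┃m┃  retry_count: inf┃          
               ┃ ┃                  ┃          
               ┃[┃logging:          ┃          
               ┃#┗━━━━━━━━━━━━━━━━━━┛          
               ┃port =┃■■■■■■■■■■              
               ┃buffer┃■■■■■■■■■■              
               ┗━━━━━━┃                        
                      ┃                        
                      ┃                        


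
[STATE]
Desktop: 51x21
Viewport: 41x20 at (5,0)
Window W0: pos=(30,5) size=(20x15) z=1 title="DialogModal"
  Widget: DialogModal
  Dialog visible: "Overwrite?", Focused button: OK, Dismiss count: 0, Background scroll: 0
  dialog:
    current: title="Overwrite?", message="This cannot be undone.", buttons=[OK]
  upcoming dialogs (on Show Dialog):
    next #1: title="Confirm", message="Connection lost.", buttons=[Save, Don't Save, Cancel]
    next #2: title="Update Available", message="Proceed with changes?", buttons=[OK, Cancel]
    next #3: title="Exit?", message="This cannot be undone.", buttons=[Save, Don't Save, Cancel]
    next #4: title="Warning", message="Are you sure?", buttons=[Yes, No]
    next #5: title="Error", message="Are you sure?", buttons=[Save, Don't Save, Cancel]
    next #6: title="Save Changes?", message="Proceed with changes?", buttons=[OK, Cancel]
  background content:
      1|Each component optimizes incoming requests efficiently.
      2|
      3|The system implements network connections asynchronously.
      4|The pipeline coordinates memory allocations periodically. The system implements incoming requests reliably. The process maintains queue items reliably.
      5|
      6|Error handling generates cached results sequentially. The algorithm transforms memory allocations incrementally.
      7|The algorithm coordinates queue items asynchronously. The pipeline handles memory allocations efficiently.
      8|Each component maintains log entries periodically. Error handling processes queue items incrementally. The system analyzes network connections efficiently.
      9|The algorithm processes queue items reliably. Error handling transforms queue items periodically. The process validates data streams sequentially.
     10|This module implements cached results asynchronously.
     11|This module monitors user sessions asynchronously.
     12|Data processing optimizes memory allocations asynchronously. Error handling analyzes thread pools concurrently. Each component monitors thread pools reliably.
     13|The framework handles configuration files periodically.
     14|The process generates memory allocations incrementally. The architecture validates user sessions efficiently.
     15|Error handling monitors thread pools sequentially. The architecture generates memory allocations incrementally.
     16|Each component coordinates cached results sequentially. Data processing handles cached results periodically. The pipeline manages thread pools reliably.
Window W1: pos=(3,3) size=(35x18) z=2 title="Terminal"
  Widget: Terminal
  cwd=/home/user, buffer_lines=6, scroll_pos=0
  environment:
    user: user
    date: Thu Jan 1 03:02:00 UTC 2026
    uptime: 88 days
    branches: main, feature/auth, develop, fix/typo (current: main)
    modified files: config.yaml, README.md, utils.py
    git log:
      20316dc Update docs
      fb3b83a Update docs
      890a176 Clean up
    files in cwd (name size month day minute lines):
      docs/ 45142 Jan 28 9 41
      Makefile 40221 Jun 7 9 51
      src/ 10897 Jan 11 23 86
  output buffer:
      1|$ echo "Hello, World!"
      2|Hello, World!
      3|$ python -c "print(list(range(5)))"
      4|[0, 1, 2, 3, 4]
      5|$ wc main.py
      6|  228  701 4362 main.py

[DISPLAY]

                                         
                                         
                                         
━━━━━━━━━━━━━━━━━━━━━━━━━━━━━━━━┓        
Terminal                        ┃        
────────────────────────────────┨━━━━━━━━
 echo "Hello, World!"           ┃Modal   
ello, World!                    ┃────────
 python -c "print(list(range(5))┃mponent 
0, 1, 2, 3, 4]                  ┃        
 wc main.py                     ┃tem impl
 228  701 4362 main.py          ┃────────
 █                              ┃rwrite? 
                                ┃ cannot 
                                ┃[OK]    
                                ┃────────
                                ┃orithm p
                                ┃dule imp
                                ┃dule mon
                                ┃━━━━━━━━


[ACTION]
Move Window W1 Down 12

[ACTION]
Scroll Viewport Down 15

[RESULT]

                                         
                                         
━━━━━━━━━━━━━━━━━━━━━━━━━━━━━━━━┓        
Terminal                        ┃        
────────────────────────────────┨━━━━━━━━
 echo "Hello, World!"           ┃Modal   
ello, World!                    ┃────────
 python -c "print(list(range(5))┃mponent 
0, 1, 2, 3, 4]                  ┃        
 wc main.py                     ┃tem impl
 228  701 4362 main.py          ┃────────
 █                              ┃rwrite? 
                                ┃ cannot 
                                ┃[OK]    
                                ┃────────
                                ┃orithm p
                                ┃dule imp
                                ┃dule mon
                                ┃━━━━━━━━
━━━━━━━━━━━━━━━━━━━━━━━━━━━━━━━━┛        


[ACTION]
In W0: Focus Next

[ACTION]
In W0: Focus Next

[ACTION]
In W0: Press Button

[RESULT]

                                         
                                         
━━━━━━━━━━━━━━━━━━━━━━━━━━━━━━━━┓        
Terminal                        ┃        
────────────────────────────────┨━━━━━━━━
 echo "Hello, World!"           ┃Modal   
ello, World!                    ┃────────
 python -c "print(list(range(5))┃mponent 
0, 1, 2, 3, 4]                  ┃        
 wc main.py                     ┃tem impl
 228  701 4362 main.py          ┃eline co
 █                              ┃        
                                ┃andling 
                                ┃orithm c
                                ┃mponent 
                                ┃orithm p
                                ┃dule imp
                                ┃dule mon
                                ┃━━━━━━━━
━━━━━━━━━━━━━━━━━━━━━━━━━━━━━━━━┛        


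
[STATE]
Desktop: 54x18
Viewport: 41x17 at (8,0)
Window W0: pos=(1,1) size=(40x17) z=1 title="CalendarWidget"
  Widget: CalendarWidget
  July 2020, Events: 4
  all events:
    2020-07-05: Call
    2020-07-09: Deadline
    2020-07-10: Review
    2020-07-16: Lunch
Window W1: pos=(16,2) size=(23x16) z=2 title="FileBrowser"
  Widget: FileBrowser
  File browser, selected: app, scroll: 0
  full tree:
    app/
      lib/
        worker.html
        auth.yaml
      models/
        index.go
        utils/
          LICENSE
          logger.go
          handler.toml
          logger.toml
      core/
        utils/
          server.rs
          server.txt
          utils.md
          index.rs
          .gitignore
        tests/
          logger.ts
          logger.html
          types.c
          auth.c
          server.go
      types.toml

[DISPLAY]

                                         
━━━━━━━━━━━━━━━━━━━━━━━━━━━━━━━━┓        
darWidge┏━━━━━━━━━━━━━━━━━━━━━┓ ┃        
────────┃ FileBrowser         ┃─┨        
        ┠─────────────────────┨ ┃        
We Th Fr┃> [-] app/           ┃ ┃        
 1  2  3┃    [+] lib/         ┃ ┃        
 8  9* 1┃    [+] models/      ┃ ┃        
15 16* 1┃    [+] core/        ┃ ┃        
22 23 24┃    types.toml       ┃ ┃        
29 30 31┃                     ┃ ┃        
        ┃                     ┃ ┃        
        ┃                     ┃ ┃        
        ┃                     ┃ ┃        
        ┃                     ┃ ┃        
        ┃                     ┃ ┃        
        ┃                     ┃ ┃        


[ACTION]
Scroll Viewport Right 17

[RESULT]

                                         
━━━━━━━━━━━━━━━━━━━━━━━━━━━┓             
dge┏━━━━━━━━━━━━━━━━━━━━━┓ ┃             
───┃ FileBrowser         ┃─┨             
   ┠─────────────────────┨ ┃             
 Fr┃> [-] app/           ┃ ┃             
  3┃    [+] lib/         ┃ ┃             
* 1┃    [+] models/      ┃ ┃             
* 1┃    [+] core/        ┃ ┃             
 24┃    types.toml       ┃ ┃             
 31┃                     ┃ ┃             
   ┃                     ┃ ┃             
   ┃                     ┃ ┃             
   ┃                     ┃ ┃             
   ┃                     ┃ ┃             
   ┃                     ┃ ┃             
   ┃                     ┃ ┃             


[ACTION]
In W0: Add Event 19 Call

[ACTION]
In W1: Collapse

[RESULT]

                                         
━━━━━━━━━━━━━━━━━━━━━━━━━━━┓             
dge┏━━━━━━━━━━━━━━━━━━━━━┓ ┃             
───┃ FileBrowser         ┃─┨             
   ┠─────────────────────┨ ┃             
 Fr┃> [+] app/           ┃ ┃             
  3┃                     ┃ ┃             
* 1┃                     ┃ ┃             
* 1┃                     ┃ ┃             
 24┃                     ┃ ┃             
 31┃                     ┃ ┃             
   ┃                     ┃ ┃             
   ┃                     ┃ ┃             
   ┃                     ┃ ┃             
   ┃                     ┃ ┃             
   ┃                     ┃ ┃             
   ┃                     ┃ ┃             


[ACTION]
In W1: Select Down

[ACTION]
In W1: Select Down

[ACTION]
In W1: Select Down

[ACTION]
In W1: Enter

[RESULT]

                                         
━━━━━━━━━━━━━━━━━━━━━━━━━━━┓             
dge┏━━━━━━━━━━━━━━━━━━━━━┓ ┃             
───┃ FileBrowser         ┃─┨             
   ┠─────────────────────┨ ┃             
 Fr┃> [-] app/           ┃ ┃             
  3┃    [+] lib/         ┃ ┃             
* 1┃    [+] models/      ┃ ┃             
* 1┃    [+] core/        ┃ ┃             
 24┃    types.toml       ┃ ┃             
 31┃                     ┃ ┃             
   ┃                     ┃ ┃             
   ┃                     ┃ ┃             
   ┃                     ┃ ┃             
   ┃                     ┃ ┃             
   ┃                     ┃ ┃             
   ┃                     ┃ ┃             


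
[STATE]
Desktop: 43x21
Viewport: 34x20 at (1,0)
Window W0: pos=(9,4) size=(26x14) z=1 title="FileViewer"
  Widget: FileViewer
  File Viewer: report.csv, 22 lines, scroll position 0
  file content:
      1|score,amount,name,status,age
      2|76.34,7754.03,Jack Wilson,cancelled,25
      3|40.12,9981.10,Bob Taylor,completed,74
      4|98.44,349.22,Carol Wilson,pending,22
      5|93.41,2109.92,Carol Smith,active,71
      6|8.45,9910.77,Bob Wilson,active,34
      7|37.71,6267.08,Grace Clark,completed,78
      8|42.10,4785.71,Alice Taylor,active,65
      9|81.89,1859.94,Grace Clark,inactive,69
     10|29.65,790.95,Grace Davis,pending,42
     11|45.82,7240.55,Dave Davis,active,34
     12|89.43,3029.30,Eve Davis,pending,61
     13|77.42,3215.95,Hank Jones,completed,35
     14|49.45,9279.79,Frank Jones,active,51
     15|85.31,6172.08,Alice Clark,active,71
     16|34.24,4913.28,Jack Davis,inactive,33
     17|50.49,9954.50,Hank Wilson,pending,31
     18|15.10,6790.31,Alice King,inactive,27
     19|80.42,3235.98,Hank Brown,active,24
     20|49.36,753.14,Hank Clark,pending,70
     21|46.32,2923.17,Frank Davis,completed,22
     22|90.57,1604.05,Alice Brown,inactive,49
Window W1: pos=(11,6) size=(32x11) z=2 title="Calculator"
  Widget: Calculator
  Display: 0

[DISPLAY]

                                  
                                  
                                  
                                  
        ┏━━━━━━━━━━━━━━━━━━━━━━━━┓
        ┃ FileViewer             ┃
        ┠─┏━━━━━━━━━━━━━━━━━━━━━━━
        ┃s┃ Calculator            
        ┃7┠───────────────────────
        ┃4┃                       
        ┃9┃┌───┬───┬───┬───┐      
        ┃9┃│ 7 │ 8 │ 9 │ ÷ │      
        ┃8┃├───┼───┼───┼───┤      
        ┃3┃│ 4 │ 5 │ 6 │ × │      
        ┃4┃├───┼───┼───┼───┤      
        ┃8┃│ 1 │ 2 │ 3 │ - │      
        ┃2┗━━━━━━━━━━━━━━━━━━━━━━━
        ┗━━━━━━━━━━━━━━━━━━━━━━━━┛
                                  
                                  


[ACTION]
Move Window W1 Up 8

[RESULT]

          ┏━━━━━━━━━━━━━━━━━━━━━━━
          ┃ Calculator            
          ┠───────────────────────
          ┃                       
        ┏━┃┌───┬───┬───┬───┐      
        ┃ ┃│ 7 │ 8 │ 9 │ ÷ │      
        ┠─┃├───┼───┼───┼───┤      
        ┃s┃│ 4 │ 5 │ 6 │ × │      
        ┃7┃├───┼───┼───┼───┤      
        ┃4┃│ 1 │ 2 │ 3 │ - │      
        ┃9┗━━━━━━━━━━━━━━━━━━━━━━━
        ┃93.41,2109.92,Carol Smi░┃
        ┃8.45,9910.77,Bob Wilson░┃
        ┃37.71,6267.08,Grace Cla░┃
        ┃42.10,4785.71,Alice Tay░┃
        ┃81.89,1859.94,Grace Cla░┃
        ┃29.65,790.95,Grace Davi▼┃
        ┗━━━━━━━━━━━━━━━━━━━━━━━━┛
                                  
                                  


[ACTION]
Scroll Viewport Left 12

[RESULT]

           ┏━━━━━━━━━━━━━━━━━━━━━━
           ┃ Calculator           
           ┠──────────────────────
           ┃                      
         ┏━┃┌───┬───┬───┬───┐     
         ┃ ┃│ 7 │ 8 │ 9 │ ÷ │     
         ┠─┃├───┼───┼───┼───┤     
         ┃s┃│ 4 │ 5 │ 6 │ × │     
         ┃7┃├───┼───┼───┼───┤     
         ┃4┃│ 1 │ 2 │ 3 │ - │     
         ┃9┗━━━━━━━━━━━━━━━━━━━━━━
         ┃93.41,2109.92,Carol Smi░
         ┃8.45,9910.77,Bob Wilson░
         ┃37.71,6267.08,Grace Cla░
         ┃42.10,4785.71,Alice Tay░
         ┃81.89,1859.94,Grace Cla░
         ┃29.65,790.95,Grace Davi▼
         ┗━━━━━━━━━━━━━━━━━━━━━━━━
                                  
                                  


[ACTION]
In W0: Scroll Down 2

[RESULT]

           ┏━━━━━━━━━━━━━━━━━━━━━━
           ┃ Calculator           
           ┠──────────────────────
           ┃                      
         ┏━┃┌───┬───┬───┬───┐     
         ┃ ┃│ 7 │ 8 │ 9 │ ÷ │     
         ┠─┃├───┼───┼───┼───┤     
         ┃4┃│ 4 │ 5 │ 6 │ × │     
         ┃9┃├───┼───┼───┼───┤     
         ┃9┃│ 1 │ 2 │ 3 │ - │     
         ┃8┗━━━━━━━━━━━━━━━━━━━━━━
         ┃37.71,6267.08,Grace Cla░
         ┃42.10,4785.71,Alice Tay░
         ┃81.89,1859.94,Grace Cla░
         ┃29.65,790.95,Grace Davi░
         ┃45.82,7240.55,Dave Davi░
         ┃89.43,3029.30,Eve Davis▼
         ┗━━━━━━━━━━━━━━━━━━━━━━━━
                                  
                                  


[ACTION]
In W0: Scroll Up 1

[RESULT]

           ┏━━━━━━━━━━━━━━━━━━━━━━
           ┃ Calculator           
           ┠──────────────────────
           ┃                      
         ┏━┃┌───┬───┬───┬───┐     
         ┃ ┃│ 7 │ 8 │ 9 │ ÷ │     
         ┠─┃├───┼───┼───┼───┤     
         ┃7┃│ 4 │ 5 │ 6 │ × │     
         ┃4┃├───┼───┼───┼───┤     
         ┃9┃│ 1 │ 2 │ 3 │ - │     
         ┃9┗━━━━━━━━━━━━━━━━━━━━━━
         ┃8.45,9910.77,Bob Wilson░
         ┃37.71,6267.08,Grace Cla░
         ┃42.10,4785.71,Alice Tay░
         ┃81.89,1859.94,Grace Cla░
         ┃29.65,790.95,Grace Davi░
         ┃45.82,7240.55,Dave Davi▼
         ┗━━━━━━━━━━━━━━━━━━━━━━━━
                                  
                                  
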